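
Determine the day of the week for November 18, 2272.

Monday

Doomsday rule: the anchor day for the 2200s is Friday. For year 72: 72÷12 = 6 r 0, and 0÷4 = 0, so 6+0+0 = 6.
Friday + 6 ≡ Thursday — that's 2272's doomsday.
In November the doomsday date is Nov 7.
Nov 18 is 11 days after Nov 7; 11 mod 7 = 4, so Thursday + 4 = Monday.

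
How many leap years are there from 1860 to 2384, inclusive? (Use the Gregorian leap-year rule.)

Multiples of 4 in [1860,2384]: 132.
Of those, multiples of 100: 5 (not leap unless ÷400).
Multiples of 400: 1.
Leap years = 132 − 5 + 1 = 128.

128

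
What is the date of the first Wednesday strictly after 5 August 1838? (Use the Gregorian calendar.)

August 8, 1838

Aug 5, 1838 is a Sunday.
From Sunday to the next Wednesday is 3 days.
Aug 5, 1838 + 3 = Aug 8, 1838.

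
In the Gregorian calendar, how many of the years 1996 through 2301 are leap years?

74

Multiples of 4 in [1996,2301]: 77.
Of those, multiples of 100: 4 (not leap unless ÷400).
Multiples of 400: 1.
Leap years = 77 − 4 + 1 = 74.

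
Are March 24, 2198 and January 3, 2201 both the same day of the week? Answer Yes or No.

Yes

From Mar 24, 2198 to Jan 3, 2201 is 1015 days.
1015 mod 7 = 0, so they are the same weekday.
(Mar 24, 2198 is a Saturday; Jan 3, 2201 is a Saturday.)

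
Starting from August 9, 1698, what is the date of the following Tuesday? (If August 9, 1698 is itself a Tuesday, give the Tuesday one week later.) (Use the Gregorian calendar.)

August 12, 1698

Aug 9, 1698 is a Saturday.
From Saturday to the next Tuesday is 3 days.
Aug 9, 1698 + 3 = Aug 12, 1698.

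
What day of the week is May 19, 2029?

Doomsday rule: the anchor day for the 2000s is Tuesday. For year 29: 29÷12 = 2 r 5, and 5÷4 = 1, so 2+5+1 = 8.
Tuesday + 8 ≡ Wednesday — that's 2029's doomsday.
In May the doomsday date is May 9.
May 19 is 10 days after May 9; 10 mod 7 = 3, so Wednesday + 3 = Saturday.

Saturday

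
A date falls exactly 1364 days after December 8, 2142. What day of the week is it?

First find the weekday of Dec 8, 2142. Doomsday rule: the anchor day for the 2100s is Sunday. For year 42: 42÷12 = 3 r 6, and 6÷4 = 1, so 3+6+1 = 10.
Sunday + 10 ≡ Wednesday — that's 2142's doomsday.
In December the doomsday date is Dec 12.
Dec 8 is 4 days before Dec 12; 4 mod 7 = 4, so Wednesday − 4 = Saturday.
1364 mod 7 = 6, so 1364 days after a Saturday is Saturday + 6 = Friday.

Friday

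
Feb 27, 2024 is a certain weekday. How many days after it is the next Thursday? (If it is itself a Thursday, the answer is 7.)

2

Feb 27, 2024 is a Tuesday.
From Tuesday to the next Thursday is 2 days.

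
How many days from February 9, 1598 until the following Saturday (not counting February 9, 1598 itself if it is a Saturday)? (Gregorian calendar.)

5

Feb 9, 1598 is a Monday.
From Monday to the next Saturday is 5 days.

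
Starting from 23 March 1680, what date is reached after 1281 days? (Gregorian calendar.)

+365 (one year) → Mar 23, 1681 (916 left).
+365 (one year) → Mar 23, 1682 (551 left).
+365 (one year) → Mar 23, 1683 (186 left).
Mar has 31 days: +9 → Apr 1, 1683 (177 left).
Apr has 30 days: +30 → May 1, 1683 (147 left).
May has 31 days: +31 → Jun 1, 1683 (116 left).
Jun has 30 days: +30 → Jul 1, 1683 (86 left).
Jul has 31 days: +31 → Aug 1, 1683 (55 left).
Aug has 31 days: +31 → Sep 1, 1683 (24 left).
+24 → Sep 25, 1683.

September 25, 1683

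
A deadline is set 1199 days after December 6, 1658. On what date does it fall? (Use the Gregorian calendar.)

+365 (one year) → Dec 6, 1659 (834 left).
+366 (one year; includes Feb 29, 1660) → Dec 6, 1660 (468 left).
+365 (one year) → Dec 6, 1661 (103 left).
Dec has 31 days: +26 → Jan 1, 1662 (77 left).
Jan has 31 days: +31 → Feb 1, 1662 (46 left).
Feb has 28 days: +28 → Mar 1, 1662 (18 left).
+18 → Mar 19, 1662.

March 19, 1662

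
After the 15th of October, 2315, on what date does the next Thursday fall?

Oct 15, 2315 is a Friday.
From Friday to the next Thursday is 6 days.
Oct 15, 2315 + 6 = Oct 21, 2315.

October 21, 2315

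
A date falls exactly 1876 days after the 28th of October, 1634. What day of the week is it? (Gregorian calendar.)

First find the weekday of Oct 28, 1634. Doomsday rule: the anchor day for the 1600s is Tuesday. For year 34: 34÷12 = 2 r 10, and 10÷4 = 2, so 2+10+2 = 14.
Tuesday + 14 ≡ Tuesday — that's 1634's doomsday.
In October the doomsday date is Oct 10.
Oct 28 is 18 days after Oct 10; 18 mod 7 = 4, so Tuesday + 4 = Saturday.
1876 mod 7 = 0, so 1876 days after a Saturday is Saturday + 0 = Saturday.

Saturday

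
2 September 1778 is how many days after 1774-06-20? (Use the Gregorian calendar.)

1535

Jun 20, 1774 → Jun 20, 1775: 365 days.
Jun 20, 1775 → Jun 20, 1776: 366 days (Feb 29, 1776 is in that span).
Jun 20, 1776 → Jun 20, 1777: 365 days.
Jun 20, 1777 → Jun 20, 1778: 365 days.
Jun 20, 1778 → Jul 20, 1778: 30 days (June has 30).
Jul 20, 1778 → Aug 20, 1778: 31 days (July has 31).
Aug 20, 1778 → Sep 2, 1778: 13 days.
Total: 1535 days.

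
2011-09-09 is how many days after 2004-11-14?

Nov 14, 2004 → Nov 14, 2005: 365 days.
Nov 14, 2005 → Nov 14, 2006: 365 days.
Nov 14, 2006 → Nov 14, 2007: 365 days.
Nov 14, 2007 → Nov 14, 2008: 366 days (Feb 29, 2008 is in that span).
Nov 14, 2008 → Nov 14, 2009: 365 days.
Nov 14, 2009 → Nov 14, 2010: 365 days.
Nov 14, 2010 → Dec 14, 2010: 30 days (November has 30).
Dec 14, 2010 → Jan 14, 2011: 31 days (December has 31).
Jan 14, 2011 → Feb 14, 2011: 31 days (January has 31).
Feb 14, 2011 → Mar 14, 2011: 28 days (February has 28).
Mar 14, 2011 → Apr 14, 2011: 31 days (March has 31).
Apr 14, 2011 → May 14, 2011: 30 days (April has 30).
May 14, 2011 → Jun 14, 2011: 31 days (May has 31).
Jun 14, 2011 → Jul 14, 2011: 30 days (June has 30).
Jul 14, 2011 → Aug 14, 2011: 31 days (July has 31).
Aug 14, 2011 → Sep 9, 2011: 26 days.
Total: 2490 days.

2490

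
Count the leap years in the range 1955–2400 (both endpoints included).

Multiples of 4 in [1955,2400]: 112.
Of those, multiples of 100: 5 (not leap unless ÷400).
Multiples of 400: 2.
Leap years = 112 − 5 + 2 = 109.

109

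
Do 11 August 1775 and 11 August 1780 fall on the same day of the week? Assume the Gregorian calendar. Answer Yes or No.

Yes

From Aug 11, 1775 to Aug 11, 1780 is 1827 days.
1827 mod 7 = 0, so they are the same weekday.
(Aug 11, 1775 is a Friday; Aug 11, 1780 is a Friday.)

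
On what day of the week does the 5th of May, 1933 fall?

Doomsday rule: the anchor day for the 1900s is Wednesday. For year 33: 33÷12 = 2 r 9, and 9÷4 = 2, so 2+9+2 = 13.
Wednesday + 13 ≡ Tuesday — that's 1933's doomsday.
In May the doomsday date is May 9.
May 5 is 4 days before May 9; 4 mod 7 = 4, so Tuesday − 4 = Friday.

Friday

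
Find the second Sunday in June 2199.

June 1, 2199 is a Saturday.
The first Sunday is therefore June 2 (1 days later).
The second Sunday is 2 + 1×7 = June 9.

June 9, 2199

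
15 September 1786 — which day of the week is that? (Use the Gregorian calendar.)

Friday

Doomsday rule: the anchor day for the 1700s is Sunday. For year 86: 86÷12 = 7 r 2, and 2÷4 = 0, so 7+2+0 = 9.
Sunday + 9 ≡ Tuesday — that's 1786's doomsday.
In September the doomsday date is Sep 5.
Sep 15 is 10 days after Sep 5; 10 mod 7 = 3, so Tuesday + 3 = Friday.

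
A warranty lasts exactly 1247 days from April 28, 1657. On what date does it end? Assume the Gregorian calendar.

+365 (one year) → Apr 28, 1658 (882 left).
+365 (one year) → Apr 28, 1659 (517 left).
+366 (one year; includes Feb 29, 1660) → Apr 28, 1660 (151 left).
Apr has 30 days: +3 → May 1, 1660 (148 left).
May has 31 days: +31 → Jun 1, 1660 (117 left).
Jun has 30 days: +30 → Jul 1, 1660 (87 left).
Jul has 31 days: +31 → Aug 1, 1660 (56 left).
Aug has 31 days: +31 → Sep 1, 1660 (25 left).
+25 → Sep 26, 1660.

September 26, 1660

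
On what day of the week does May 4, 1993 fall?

Tuesday

Doomsday rule: the anchor day for the 1900s is Wednesday. For year 93: 93÷12 = 7 r 9, and 9÷4 = 2, so 7+9+2 = 18.
Wednesday + 18 ≡ Sunday — that's 1993's doomsday.
In May the doomsday date is May 9.
May 4 is 5 days before May 9; 5 mod 7 = 5, so Sunday − 5 = Tuesday.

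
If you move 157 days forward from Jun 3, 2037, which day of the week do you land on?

Saturday

Jun 3, 2037 is a Wednesday.
157 mod 7 = 3, so 157 days after a Wednesday is Wednesday + 3 = Saturday.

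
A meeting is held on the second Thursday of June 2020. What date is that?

June 1, 2020 is a Monday.
The first Thursday is therefore June 4 (3 days later).
The second Thursday is 4 + 1×7 = June 11.

June 11, 2020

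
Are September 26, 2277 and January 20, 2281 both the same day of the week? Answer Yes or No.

No

From Sep 26, 2277 to Jan 20, 2281 is 1212 days.
1212 mod 7 = 1, so they are different weekdays.
(Sep 26, 2277 is a Wednesday; Jan 20, 2281 is a Thursday.)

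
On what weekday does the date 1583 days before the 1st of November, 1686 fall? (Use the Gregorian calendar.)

Nov 1, 1686 is a Friday.
1583 mod 7 = 1, so 1583 days before a Friday is Friday − 1 = Thursday.

Thursday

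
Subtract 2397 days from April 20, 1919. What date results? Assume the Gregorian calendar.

−365 (one year) → Apr 20, 1918 (2032 left).
−365 (one year) → Apr 20, 1917 (1667 left).
−365 (one year) → Apr 20, 1916 (1302 left).
−366 (one year; includes Feb 29, 1916) → Apr 20, 1915 (936 left).
−365 (one year) → Apr 20, 1914 (571 left).
−365 (one year) → Apr 20, 1913 (206 left).
−20 → Mar 31, 1913 (end of Mar, 31 days; 186 left).
−31 → Feb 28, 1913 (end of Feb, 28 days; 155 left).
−28 → Jan 31, 1913 (end of Jan, 31 days; 127 left).
−31 → Dec 31, 1912 (end of Dec, 31 days; 96 left).
−31 → Nov 30, 1912 (end of Nov, 30 days; 65 left).
−30 → Oct 31, 1912 (end of Oct, 31 days; 35 left).
−31 → Sep 30, 1912 (end of Sep, 30 days; 4 left).
−4 → Sep 26, 1912.

September 26, 1912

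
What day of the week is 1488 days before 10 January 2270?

Thursday

Jan 10, 2270 is a Monday.
1488 mod 7 = 4, so 1488 days before a Monday is Monday − 4 = Thursday.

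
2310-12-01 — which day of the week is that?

Thursday

Doomsday rule: the anchor day for the 2300s is Wednesday. For year 10: 10÷12 = 0 r 10, and 10÷4 = 2, so 0+10+2 = 12.
Wednesday + 12 ≡ Monday — that's 2310's doomsday.
In December the doomsday date is Dec 12.
Dec 1 is 11 days before Dec 12; 11 mod 7 = 4, so Monday − 4 = Thursday.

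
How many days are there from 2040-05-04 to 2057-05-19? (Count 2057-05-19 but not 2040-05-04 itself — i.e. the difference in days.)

6224

May 4, 2040 → May 4, 2041: 365 days.
May 4, 2041 → May 4, 2042: 365 days.
May 4, 2042 → May 4, 2043: 365 days.
May 4, 2043 → May 4, 2044: 366 days (Feb 29, 2044 is in that span).
May 4, 2044 → May 4, 2045: 365 days.
May 4, 2045 → May 4, 2046: 365 days.
May 4, 2046 → May 4, 2047: 365 days.
May 4, 2047 → May 4, 2048: 366 days (Feb 29, 2048 is in that span).
May 4, 2048 → May 4, 2049: 365 days.
May 4, 2049 → May 4, 2050: 365 days.
May 4, 2050 → May 4, 2051: 365 days.
May 4, 2051 → May 4, 2052: 366 days (Feb 29, 2052 is in that span).
May 4, 2052 → May 4, 2053: 365 days.
May 4, 2053 → May 4, 2054: 365 days.
May 4, 2054 → May 4, 2055: 365 days.
May 4, 2055 → May 4, 2056: 366 days (Feb 29, 2056 is in that span).
May 4, 2056 → Jun 4, 2056: 31 days (May has 31).
Jun 4, 2056 → Jul 4, 2056: 30 days (June has 30).
Jul 4, 2056 → Aug 4, 2056: 31 days (July has 31).
Aug 4, 2056 → Sep 4, 2056: 31 days (August has 31).
Sep 4, 2056 → Oct 4, 2056: 30 days (September has 30).
Oct 4, 2056 → Nov 4, 2056: 31 days (October has 31).
Nov 4, 2056 → Dec 4, 2056: 30 days (November has 30).
Dec 4, 2056 → Jan 4, 2057: 31 days (December has 31).
Jan 4, 2057 → Feb 4, 2057: 31 days (January has 31).
Feb 4, 2057 → Mar 4, 2057: 28 days (February has 28).
Mar 4, 2057 → Apr 4, 2057: 31 days (March has 31).
Apr 4, 2057 → May 4, 2057: 30 days (April has 30).
May 4, 2057 → May 19, 2057: 15 days.
Total: 6224 days.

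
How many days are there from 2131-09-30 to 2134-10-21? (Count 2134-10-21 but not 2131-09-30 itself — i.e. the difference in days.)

1117

Sep 30, 2131 → Sep 30, 2132: 366 days (Feb 29, 2132 is in that span).
Sep 30, 2132 → Sep 30, 2133: 365 days.
Sep 30, 2133 → Oct 30, 2133: 30 days (September has 30).
Oct 30, 2133 → Nov 30, 2133: 31 days (October has 31).
Nov 30, 2133 → Dec 30, 2133: 30 days (November has 30).
Dec 30, 2133 → Jan 30, 2134: 31 days (December has 31).
Jan 30, 2134 → Feb 28, 2134: 29 days (January has 31).
Feb 28, 2134 → Mar 28, 2134: 28 days (February has 28).
Mar 28, 2134 → Apr 28, 2134: 31 days (March has 31).
Apr 28, 2134 → May 28, 2134: 30 days (April has 30).
May 28, 2134 → Jun 28, 2134: 31 days (May has 31).
Jun 28, 2134 → Jul 28, 2134: 30 days (June has 30).
Jul 28, 2134 → Aug 28, 2134: 31 days (July has 31).
Aug 28, 2134 → Sep 28, 2134: 31 days (August has 31).
Sep 28, 2134 → Oct 21, 2134: 23 days.
Total: 1117 days.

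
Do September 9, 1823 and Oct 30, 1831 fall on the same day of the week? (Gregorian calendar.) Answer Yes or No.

No

From Sep 9, 1823 to Oct 30, 1831 is 2973 days.
2973 mod 7 = 5, so they are different weekdays.
(Sep 9, 1823 is a Tuesday; Oct 30, 1831 is a Sunday.)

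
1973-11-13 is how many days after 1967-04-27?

Apr 27, 1967 → Apr 27, 1968: 366 days (Feb 29, 1968 is in that span).
Apr 27, 1968 → Apr 27, 1969: 365 days.
Apr 27, 1969 → Apr 27, 1970: 365 days.
Apr 27, 1970 → Apr 27, 1971: 365 days.
Apr 27, 1971 → Apr 27, 1972: 366 days (Feb 29, 1972 is in that span).
Apr 27, 1972 → Apr 27, 1973: 365 days.
Apr 27, 1973 → May 27, 1973: 30 days (April has 30).
May 27, 1973 → Jun 27, 1973: 31 days (May has 31).
Jun 27, 1973 → Jul 27, 1973: 30 days (June has 30).
Jul 27, 1973 → Aug 27, 1973: 31 days (July has 31).
Aug 27, 1973 → Sep 27, 1973: 31 days (August has 31).
Sep 27, 1973 → Oct 27, 1973: 30 days (September has 30).
Oct 27, 1973 → Nov 13, 1973: 17 days.
Total: 2392 days.

2392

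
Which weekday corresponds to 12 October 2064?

Sunday

January 1, 2064 is a Tuesday.
Jan 1, 2064 → Feb 1, 2064: 31 days (January has 31).
Feb 1, 2064 → Mar 1, 2064: 29 days (February has 29).
Mar 1, 2064 → Apr 1, 2064: 31 days (March has 31).
Apr 1, 2064 → May 1, 2064: 30 days (April has 30).
May 1, 2064 → Jun 1, 2064: 31 days (May has 31).
Jun 1, 2064 → Jul 1, 2064: 30 days (June has 30).
Jul 1, 2064 → Aug 1, 2064: 31 days (July has 31).
Aug 1, 2064 → Sep 1, 2064: 31 days (August has 31).
Sep 1, 2064 → Oct 1, 2064: 30 days (September has 30).
Oct 1, 2064 → Oct 12, 2064: 11 days.
Total: 285 days.
285 mod 7 = 5, so Tuesday + 5 = Sunday.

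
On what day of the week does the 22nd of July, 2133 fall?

Wednesday

Doomsday rule: the anchor day for the 2100s is Sunday. For year 33: 33÷12 = 2 r 9, and 9÷4 = 2, so 2+9+2 = 13.
Sunday + 13 ≡ Saturday — that's 2133's doomsday.
In July the doomsday date is Jul 11.
Jul 22 is 11 days after Jul 11; 11 mod 7 = 4, so Saturday + 4 = Wednesday.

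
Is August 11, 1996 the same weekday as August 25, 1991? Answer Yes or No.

From Aug 25, 1991 to Aug 11, 1996 is 1813 days.
1813 mod 7 = 0, so they are the same weekday.
(Aug 25, 1991 is a Sunday; Aug 11, 1996 is a Sunday.)

Yes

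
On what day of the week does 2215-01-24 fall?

January 1, 2215 is a Sunday.
Jan 1, 2215 → Jan 24, 2215: 23 days.
Total: 23 days.
23 mod 7 = 2, so Sunday + 2 = Tuesday.

Tuesday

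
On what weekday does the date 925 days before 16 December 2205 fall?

Sunday

First find the weekday of Dec 16, 2205. Doomsday rule: the anchor day for the 2200s is Friday. For year 05: 5÷12 = 0 r 5, and 5÷4 = 1, so 0+5+1 = 6.
Friday + 6 ≡ Thursday — that's 2205's doomsday.
In December the doomsday date is Dec 12.
Dec 16 is 4 days after Dec 12; 4 mod 7 = 4, so Thursday + 4 = Monday.
925 mod 7 = 1, so 925 days before a Monday is Monday − 1 = Sunday.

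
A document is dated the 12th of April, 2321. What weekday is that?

Doomsday rule: the anchor day for the 2300s is Wednesday. For year 21: 21÷12 = 1 r 9, and 9÷4 = 2, so 1+9+2 = 12.
Wednesday + 12 ≡ Monday — that's 2321's doomsday.
In April the doomsday date is Apr 4.
Apr 12 is 8 days after Apr 4; 8 mod 7 = 1, so Monday + 1 = Tuesday.

Tuesday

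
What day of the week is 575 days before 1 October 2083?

Thursday

Oct 1, 2083 is a Friday.
575 mod 7 = 1, so 575 days before a Friday is Friday − 1 = Thursday.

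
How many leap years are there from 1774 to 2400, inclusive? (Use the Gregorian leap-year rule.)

Multiples of 4 in [1774,2400]: 157.
Of those, multiples of 100: 7 (not leap unless ÷400).
Multiples of 400: 2.
Leap years = 157 − 7 + 2 = 152.

152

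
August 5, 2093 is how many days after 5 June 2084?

3348

Jun 5, 2084 → Jun 5, 2085: 365 days.
Jun 5, 2085 → Jun 5, 2086: 365 days.
Jun 5, 2086 → Jun 5, 2087: 365 days.
Jun 5, 2087 → Jun 5, 2088: 366 days (Feb 29, 2088 is in that span).
Jun 5, 2088 → Jun 5, 2089: 365 days.
Jun 5, 2089 → Jun 5, 2090: 365 days.
Jun 5, 2090 → Jun 5, 2091: 365 days.
Jun 5, 2091 → Jun 5, 2092: 366 days (Feb 29, 2092 is in that span).
Jun 5, 2092 → Jun 5, 2093: 365 days.
Jun 5, 2093 → Jul 5, 2093: 30 days (June has 30).
Jul 5, 2093 → Aug 5, 2093: 31 days.
Total: 3348 days.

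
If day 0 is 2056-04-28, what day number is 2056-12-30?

Apr 28, 2056 → May 28, 2056: 30 days (April has 30).
May 28, 2056 → Jun 28, 2056: 31 days (May has 31).
Jun 28, 2056 → Jul 28, 2056: 30 days (June has 30).
Jul 28, 2056 → Aug 28, 2056: 31 days (July has 31).
Aug 28, 2056 → Sep 28, 2056: 31 days (August has 31).
Sep 28, 2056 → Oct 28, 2056: 30 days (September has 30).
Oct 28, 2056 → Nov 28, 2056: 31 days (October has 31).
Nov 28, 2056 → Dec 28, 2056: 30 days (November has 30).
Dec 28, 2056 → Dec 30, 2056: 2 days.
Total: 246 days.

246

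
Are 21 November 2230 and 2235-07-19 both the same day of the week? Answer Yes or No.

Yes

From Nov 21, 2230 to Jul 19, 2235 is 1701 days.
1701 mod 7 = 0, so they are the same weekday.
(Nov 21, 2230 is a Sunday; Jul 19, 2235 is a Sunday.)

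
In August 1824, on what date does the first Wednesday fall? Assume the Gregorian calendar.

August 1, 1824 is a Sunday.
The first Wednesday is therefore August 4 (3 days later).

August 4, 1824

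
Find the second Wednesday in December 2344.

December 13, 2344

December 1, 2344 is a Friday.
The first Wednesday is therefore December 6 (5 days later).
The second Wednesday is 6 + 1×7 = December 13.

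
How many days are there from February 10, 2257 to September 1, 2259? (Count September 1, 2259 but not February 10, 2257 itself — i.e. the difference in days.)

Feb 10, 2257 → Feb 10, 2258: 365 days.
Feb 10, 2258 → Feb 10, 2259: 365 days.
Feb 10, 2259 → Mar 10, 2259: 28 days (February has 28).
Mar 10, 2259 → Apr 10, 2259: 31 days (March has 31).
Apr 10, 2259 → May 10, 2259: 30 days (April has 30).
May 10, 2259 → Jun 10, 2259: 31 days (May has 31).
Jun 10, 2259 → Jul 10, 2259: 30 days (June has 30).
Jul 10, 2259 → Aug 10, 2259: 31 days (July has 31).
Aug 10, 2259 → Sep 1, 2259: 22 days.
Total: 933 days.

933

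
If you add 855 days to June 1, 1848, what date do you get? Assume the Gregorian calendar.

October 4, 1850

+365 (one year) → Jun 1, 1849 (490 left).
+365 (one year) → Jun 1, 1850 (125 left).
Jun has 30 days: +30 → Jul 1, 1850 (95 left).
Jul has 31 days: +31 → Aug 1, 1850 (64 left).
Aug has 31 days: +31 → Sep 1, 1850 (33 left).
Sep has 30 days: +30 → Oct 1, 1850 (3 left).
+3 → Oct 4, 1850.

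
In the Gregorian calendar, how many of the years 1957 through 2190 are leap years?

Multiples of 4 in [1957,2190]: 58.
Of those, multiples of 100: 2 (not leap unless ÷400).
Multiples of 400: 1.
Leap years = 58 − 2 + 1 = 57.

57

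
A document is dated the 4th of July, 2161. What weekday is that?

Saturday

January 1, 2161 is a Thursday.
Jan 1, 2161 → Feb 1, 2161: 31 days (January has 31).
Feb 1, 2161 → Mar 1, 2161: 28 days (February has 28).
Mar 1, 2161 → Apr 1, 2161: 31 days (March has 31).
Apr 1, 2161 → May 1, 2161: 30 days (April has 30).
May 1, 2161 → Jun 1, 2161: 31 days (May has 31).
Jun 1, 2161 → Jul 1, 2161: 30 days (June has 30).
Jul 1, 2161 → Jul 4, 2161: 3 days.
Total: 184 days.
184 mod 7 = 2, so Thursday + 2 = Saturday.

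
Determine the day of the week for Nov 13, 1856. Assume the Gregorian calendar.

Doomsday rule: the anchor day for the 1800s is Friday. For year 56: 56÷12 = 4 r 8, and 8÷4 = 2, so 4+8+2 = 14.
Friday + 14 ≡ Friday — that's 1856's doomsday.
In November the doomsday date is Nov 7.
Nov 13 is 6 days after Nov 7; 6 mod 7 = 6, so Friday + 6 = Thursday.

Thursday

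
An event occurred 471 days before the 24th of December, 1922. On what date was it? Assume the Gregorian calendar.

September 9, 1921

−365 (one year) → Dec 24, 1921 (106 left).
−24 → Nov 30, 1921 (end of Nov, 30 days; 82 left).
−30 → Oct 31, 1921 (end of Oct, 31 days; 52 left).
−31 → Sep 30, 1921 (end of Sep, 30 days; 21 left).
−21 → Sep 9, 1921.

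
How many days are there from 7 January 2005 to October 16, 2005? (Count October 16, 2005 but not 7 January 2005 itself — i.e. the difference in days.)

282

Jan 7, 2005 → Feb 7, 2005: 31 days (January has 31).
Feb 7, 2005 → Mar 7, 2005: 28 days (February has 28).
Mar 7, 2005 → Apr 7, 2005: 31 days (March has 31).
Apr 7, 2005 → May 7, 2005: 30 days (April has 30).
May 7, 2005 → Jun 7, 2005: 31 days (May has 31).
Jun 7, 2005 → Jul 7, 2005: 30 days (June has 30).
Jul 7, 2005 → Aug 7, 2005: 31 days (July has 31).
Aug 7, 2005 → Sep 7, 2005: 31 days (August has 31).
Sep 7, 2005 → Oct 7, 2005: 30 days (September has 30).
Oct 7, 2005 → Oct 16, 2005: 9 days.
Total: 282 days.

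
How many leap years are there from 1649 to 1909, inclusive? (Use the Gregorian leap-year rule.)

Multiples of 4 in [1649,1909]: 65.
Of those, multiples of 100: 3 (not leap unless ÷400).
Multiples of 400: 0.
Leap years = 65 − 3 + 0 = 62.

62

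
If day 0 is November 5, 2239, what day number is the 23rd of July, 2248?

3183

Nov 5, 2239 → Nov 5, 2240: 366 days (Feb 29, 2240 is in that span).
Nov 5, 2240 → Nov 5, 2241: 365 days.
Nov 5, 2241 → Nov 5, 2242: 365 days.
Nov 5, 2242 → Nov 5, 2243: 365 days.
Nov 5, 2243 → Nov 5, 2244: 366 days (Feb 29, 2244 is in that span).
Nov 5, 2244 → Nov 5, 2245: 365 days.
Nov 5, 2245 → Nov 5, 2246: 365 days.
Nov 5, 2246 → Nov 5, 2247: 365 days.
Nov 5, 2247 → Dec 5, 2247: 30 days (November has 30).
Dec 5, 2247 → Jan 5, 2248: 31 days (December has 31).
Jan 5, 2248 → Feb 5, 2248: 31 days (January has 31).
Feb 5, 2248 → Mar 5, 2248: 29 days (February has 29).
Mar 5, 2248 → Apr 5, 2248: 31 days (March has 31).
Apr 5, 2248 → May 5, 2248: 30 days (April has 30).
May 5, 2248 → Jun 5, 2248: 31 days (May has 31).
Jun 5, 2248 → Jul 5, 2248: 30 days (June has 30).
Jul 5, 2248 → Jul 23, 2248: 18 days.
Total: 3183 days.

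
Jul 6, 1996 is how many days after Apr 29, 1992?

1529

Apr 29, 1992 → Apr 29, 1993: 365 days.
Apr 29, 1993 → Apr 29, 1994: 365 days.
Apr 29, 1994 → Apr 29, 1995: 365 days.
Apr 29, 1995 → Apr 29, 1996: 366 days (Feb 29, 1996 is in that span).
Apr 29, 1996 → May 29, 1996: 30 days (April has 30).
May 29, 1996 → Jun 29, 1996: 31 days (May has 31).
Jun 29, 1996 → Jul 6, 1996: 7 days.
Total: 1529 days.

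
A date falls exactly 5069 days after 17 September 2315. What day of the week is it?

Saturday

First find the weekday of Sep 17, 2315. Doomsday rule: the anchor day for the 2300s is Wednesday. For year 15: 15÷12 = 1 r 3, and 3÷4 = 0, so 1+3+0 = 4.
Wednesday + 4 ≡ Sunday — that's 2315's doomsday.
In September the doomsday date is Sep 5.
Sep 17 is 12 days after Sep 5; 12 mod 7 = 5, so Sunday + 5 = Friday.
5069 mod 7 = 1, so 5069 days after a Friday is Friday + 1 = Saturday.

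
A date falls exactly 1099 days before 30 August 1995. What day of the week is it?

Aug 30, 1995 is a Wednesday.
1099 mod 7 = 0, so 1099 days before a Wednesday is Wednesday − 0 = Wednesday.

Wednesday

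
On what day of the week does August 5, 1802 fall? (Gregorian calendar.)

Thursday

January 1, 1802 is a Friday.
Jan 1, 1802 → Feb 1, 1802: 31 days (January has 31).
Feb 1, 1802 → Mar 1, 1802: 28 days (February has 28).
Mar 1, 1802 → Apr 1, 1802: 31 days (March has 31).
Apr 1, 1802 → May 1, 1802: 30 days (April has 30).
May 1, 1802 → Jun 1, 1802: 31 days (May has 31).
Jun 1, 1802 → Jul 1, 1802: 30 days (June has 30).
Jul 1, 1802 → Aug 1, 1802: 31 days (July has 31).
Aug 1, 1802 → Aug 5, 1802: 4 days.
Total: 216 days.
216 mod 7 = 6, so Friday + 6 = Thursday.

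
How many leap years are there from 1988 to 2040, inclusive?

Multiples of 4 in [1988,2040]: 14.
Of those, multiples of 100: 1 (not leap unless ÷400).
Multiples of 400: 1.
Leap years = 14 − 1 + 1 = 14.

14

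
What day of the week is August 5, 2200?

Tuesday

Doomsday rule: the anchor day for the 2200s is Friday. For year 00: 0÷12 = 0 r 0, and 0÷4 = 0, so 0+0+0 = 0.
Friday + 0 ≡ Friday — that's 2200's doomsday.
In August the doomsday date is Aug 8.
Aug 5 is 3 days before Aug 8; 3 mod 7 = 3, so Friday − 3 = Tuesday.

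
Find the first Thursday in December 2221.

December 6, 2221

December 1, 2221 is a Saturday.
The first Thursday is therefore December 6 (5 days later).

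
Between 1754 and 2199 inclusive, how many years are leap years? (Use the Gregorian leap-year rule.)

108

Multiples of 4 in [1754,2199]: 111.
Of those, multiples of 100: 4 (not leap unless ÷400).
Multiples of 400: 1.
Leap years = 111 − 4 + 1 = 108.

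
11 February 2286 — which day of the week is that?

Thursday

Doomsday rule: the anchor day for the 2200s is Friday. For year 86: 86÷12 = 7 r 2, and 2÷4 = 0, so 7+2+0 = 9.
Friday + 9 ≡ Sunday — that's 2286's doomsday.
In February the doomsday date is Feb 28 (2286 is not a leap year).
Feb 11 is 17 days before Feb 28; 17 mod 7 = 3, so Sunday − 3 = Thursday.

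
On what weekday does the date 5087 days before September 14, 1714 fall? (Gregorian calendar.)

Sunday

Sep 14, 1714 is a Friday.
5087 mod 7 = 5, so 5087 days before a Friday is Friday − 5 = Sunday.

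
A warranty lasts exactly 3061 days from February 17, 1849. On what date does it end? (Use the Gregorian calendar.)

July 6, 1857

+365 (one year) → Feb 17, 1850 (2696 left).
+365 (one year) → Feb 17, 1851 (2331 left).
+365 (one year) → Feb 17, 1852 (1966 left).
+366 (one year; includes Feb 29, 1852) → Feb 17, 1853 (1600 left).
+365 (one year) → Feb 17, 1854 (1235 left).
+365 (one year) → Feb 17, 1855 (870 left).
+365 (one year) → Feb 17, 1856 (505 left).
+366 (one year; includes Feb 29, 1856) → Feb 17, 1857 (139 left).
Feb has 28 days: +12 → Mar 1, 1857 (127 left).
Mar has 31 days: +31 → Apr 1, 1857 (96 left).
Apr has 30 days: +30 → May 1, 1857 (66 left).
May has 31 days: +31 → Jun 1, 1857 (35 left).
Jun has 30 days: +30 → Jul 1, 1857 (5 left).
+5 → Jul 6, 1857.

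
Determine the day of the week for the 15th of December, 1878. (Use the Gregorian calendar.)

Doomsday rule: the anchor day for the 1800s is Friday. For year 78: 78÷12 = 6 r 6, and 6÷4 = 1, so 6+6+1 = 13.
Friday + 13 ≡ Thursday — that's 1878's doomsday.
In December the doomsday date is Dec 12.
Dec 15 is 3 days after Dec 12; 3 mod 7 = 3, so Thursday + 3 = Sunday.

Sunday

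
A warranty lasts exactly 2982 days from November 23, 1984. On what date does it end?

+365 (one year) → Nov 23, 1985 (2617 left).
+365 (one year) → Nov 23, 1986 (2252 left).
+365 (one year) → Nov 23, 1987 (1887 left).
+366 (one year; includes Feb 29, 1988) → Nov 23, 1988 (1521 left).
+365 (one year) → Nov 23, 1989 (1156 left).
+365 (one year) → Nov 23, 1990 (791 left).
+365 (one year) → Nov 23, 1991 (426 left).
+366 (one year; includes Feb 29, 1992) → Nov 23, 1992 (60 left).
Nov has 30 days: +8 → Dec 1, 1992 (52 left).
Dec has 31 days: +31 → Jan 1, 1993 (21 left).
+21 → Jan 22, 1993.

January 22, 1993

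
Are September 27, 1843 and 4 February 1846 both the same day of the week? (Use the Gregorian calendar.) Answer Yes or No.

From Sep 27, 1843 to Feb 4, 1846 is 861 days.
861 mod 7 = 0, so they are the same weekday.
(Sep 27, 1843 is a Wednesday; Feb 4, 1846 is a Wednesday.)

Yes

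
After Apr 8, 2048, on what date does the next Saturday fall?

April 11, 2048

Apr 8, 2048 is a Wednesday.
From Wednesday to the next Saturday is 3 days.
Apr 8, 2048 + 3 = Apr 11, 2048.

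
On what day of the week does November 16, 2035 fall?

Friday

January 1, 2035 is a Monday.
Jan 1, 2035 → Feb 1, 2035: 31 days (January has 31).
Feb 1, 2035 → Mar 1, 2035: 28 days (February has 28).
Mar 1, 2035 → Apr 1, 2035: 31 days (March has 31).
Apr 1, 2035 → May 1, 2035: 30 days (April has 30).
May 1, 2035 → Jun 1, 2035: 31 days (May has 31).
Jun 1, 2035 → Jul 1, 2035: 30 days (June has 30).
Jul 1, 2035 → Aug 1, 2035: 31 days (July has 31).
Aug 1, 2035 → Sep 1, 2035: 31 days (August has 31).
Sep 1, 2035 → Oct 1, 2035: 30 days (September has 30).
Oct 1, 2035 → Nov 1, 2035: 31 days (October has 31).
Nov 1, 2035 → Nov 16, 2035: 15 days.
Total: 319 days.
319 mod 7 = 4, so Monday + 4 = Friday.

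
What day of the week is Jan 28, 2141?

Doomsday rule: the anchor day for the 2100s is Sunday. For year 41: 41÷12 = 3 r 5, and 5÷4 = 1, so 3+5+1 = 9.
Sunday + 9 ≡ Tuesday — that's 2141's doomsday.
In January the doomsday date is Jan 3 (2141 is not a leap year).
Jan 28 is 25 days after Jan 3; 25 mod 7 = 4, so Tuesday + 4 = Saturday.

Saturday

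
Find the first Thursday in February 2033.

February 3, 2033

February 1, 2033 is a Tuesday.
The first Thursday is therefore February 3 (2 days later).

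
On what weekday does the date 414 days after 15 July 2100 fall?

Friday

First find the weekday of Jul 15, 2100. Doomsday rule: the anchor day for the 2100s is Sunday. For year 00: 0÷12 = 0 r 0, and 0÷4 = 0, so 0+0+0 = 0.
Sunday + 0 ≡ Sunday — that's 2100's doomsday.
In July the doomsday date is Jul 11.
Jul 15 is 4 days after Jul 11; 4 mod 7 = 4, so Sunday + 4 = Thursday.
414 mod 7 = 1, so 414 days after a Thursday is Thursday + 1 = Friday.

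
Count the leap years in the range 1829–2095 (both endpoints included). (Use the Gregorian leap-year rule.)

Multiples of 4 in [1829,2095]: 66.
Of those, multiples of 100: 2 (not leap unless ÷400).
Multiples of 400: 1.
Leap years = 66 − 2 + 1 = 65.

65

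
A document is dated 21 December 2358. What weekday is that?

Doomsday rule: the anchor day for the 2300s is Wednesday. For year 58: 58÷12 = 4 r 10, and 10÷4 = 2, so 4+10+2 = 16.
Wednesday + 16 ≡ Friday — that's 2358's doomsday.
In December the doomsday date is Dec 12.
Dec 21 is 9 days after Dec 12; 9 mod 7 = 2, so Friday + 2 = Sunday.

Sunday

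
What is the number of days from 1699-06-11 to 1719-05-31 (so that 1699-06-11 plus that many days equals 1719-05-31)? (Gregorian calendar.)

Jun 11, 1699 → Jun 11, 1700: 365 days.
Jun 11, 1700 → Jun 11, 1701: 365 days.
Jun 11, 1701 → Jun 11, 1702: 365 days.
Jun 11, 1702 → Jun 11, 1703: 365 days.
Jun 11, 1703 → Jun 11, 1704: 366 days (Feb 29, 1704 is in that span).
Jun 11, 1704 → Jun 11, 1705: 365 days.
Jun 11, 1705 → Jun 11, 1706: 365 days.
Jun 11, 1706 → Jun 11, 1707: 365 days.
Jun 11, 1707 → Jun 11, 1708: 366 days (Feb 29, 1708 is in that span).
Jun 11, 1708 → Jun 11, 1709: 365 days.
Jun 11, 1709 → Jun 11, 1710: 365 days.
Jun 11, 1710 → Jun 11, 1711: 365 days.
Jun 11, 1711 → Jun 11, 1712: 366 days (Feb 29, 1712 is in that span).
Jun 11, 1712 → Jun 11, 1713: 365 days.
Jun 11, 1713 → Jun 11, 1714: 365 days.
Jun 11, 1714 → Jun 11, 1715: 365 days.
Jun 11, 1715 → Jun 11, 1716: 366 days (Feb 29, 1716 is in that span).
Jun 11, 1716 → Jun 11, 1717: 365 days.
Jun 11, 1717 → Jun 11, 1718: 365 days.
Jun 11, 1718 → Jul 11, 1718: 30 days (June has 30).
Jul 11, 1718 → Aug 11, 1718: 31 days (July has 31).
Aug 11, 1718 → Sep 11, 1718: 31 days (August has 31).
Sep 11, 1718 → Oct 11, 1718: 30 days (September has 30).
Oct 11, 1718 → Nov 11, 1718: 31 days (October has 31).
Nov 11, 1718 → Dec 11, 1718: 30 days (November has 30).
Dec 11, 1718 → Jan 11, 1719: 31 days (December has 31).
Jan 11, 1719 → Feb 11, 1719: 31 days (January has 31).
Feb 11, 1719 → Mar 11, 1719: 28 days (February has 28).
Mar 11, 1719 → Apr 11, 1719: 31 days (March has 31).
Apr 11, 1719 → May 11, 1719: 30 days (April has 30).
May 11, 1719 → May 31, 1719: 20 days.
Total: 7293 days.

7293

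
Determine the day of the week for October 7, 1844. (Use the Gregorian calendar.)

Doomsday rule: the anchor day for the 1800s is Friday. For year 44: 44÷12 = 3 r 8, and 8÷4 = 2, so 3+8+2 = 13.
Friday + 13 ≡ Thursday — that's 1844's doomsday.
In October the doomsday date is Oct 10.
Oct 7 is 3 days before Oct 10; 3 mod 7 = 3, so Thursday − 3 = Monday.

Monday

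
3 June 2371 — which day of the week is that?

Thursday

Doomsday rule: the anchor day for the 2300s is Wednesday. For year 71: 71÷12 = 5 r 11, and 11÷4 = 2, so 5+11+2 = 18.
Wednesday + 18 ≡ Sunday — that's 2371's doomsday.
In June the doomsday date is Jun 6.
Jun 3 is 3 days before Jun 6; 3 mod 7 = 3, so Sunday − 3 = Thursday.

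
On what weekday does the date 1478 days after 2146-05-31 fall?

May 31, 2146 is a Tuesday.
1478 mod 7 = 1, so 1478 days after a Tuesday is Tuesday + 1 = Wednesday.

Wednesday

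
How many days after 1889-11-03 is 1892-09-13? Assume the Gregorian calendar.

1045

Nov 3, 1889 → Nov 3, 1890: 365 days.
Nov 3, 1890 → Nov 3, 1891: 365 days.
Nov 3, 1891 → Dec 3, 1891: 30 days (November has 30).
Dec 3, 1891 → Jan 3, 1892: 31 days (December has 31).
Jan 3, 1892 → Feb 3, 1892: 31 days (January has 31).
Feb 3, 1892 → Mar 3, 1892: 29 days (February has 29).
Mar 3, 1892 → Apr 3, 1892: 31 days (March has 31).
Apr 3, 1892 → May 3, 1892: 30 days (April has 30).
May 3, 1892 → Jun 3, 1892: 31 days (May has 31).
Jun 3, 1892 → Jul 3, 1892: 30 days (June has 30).
Jul 3, 1892 → Aug 3, 1892: 31 days (July has 31).
Aug 3, 1892 → Sep 3, 1892: 31 days (August has 31).
Sep 3, 1892 → Sep 13, 1892: 10 days.
Total: 1045 days.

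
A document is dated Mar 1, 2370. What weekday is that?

Sunday

Doomsday rule: the anchor day for the 2300s is Wednesday. For year 70: 70÷12 = 5 r 10, and 10÷4 = 2, so 5+10+2 = 17.
Wednesday + 17 ≡ Saturday — that's 2370's doomsday.
In March the doomsday date is Mar 14.
Mar 1 is 13 days before Mar 14; 13 mod 7 = 6, so Saturday − 6 = Sunday.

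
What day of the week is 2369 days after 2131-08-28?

Friday

Aug 28, 2131 is a Tuesday.
2369 mod 7 = 3, so 2369 days after a Tuesday is Tuesday + 3 = Friday.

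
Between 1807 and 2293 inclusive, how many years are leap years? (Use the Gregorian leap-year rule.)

119

Multiples of 4 in [1807,2293]: 122.
Of those, multiples of 100: 4 (not leap unless ÷400).
Multiples of 400: 1.
Leap years = 122 − 4 + 1 = 119.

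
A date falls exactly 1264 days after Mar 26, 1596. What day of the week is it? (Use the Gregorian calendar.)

Saturday

Mar 26, 1596 is a Tuesday.
1264 mod 7 = 4, so 1264 days after a Tuesday is Tuesday + 4 = Saturday.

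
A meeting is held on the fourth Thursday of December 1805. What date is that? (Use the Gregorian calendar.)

December 1, 1805 is a Sunday.
The first Thursday is therefore December 5 (4 days later).
The fourth Thursday is 5 + 3×7 = December 26.

December 26, 1805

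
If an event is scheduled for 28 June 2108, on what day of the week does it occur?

Doomsday rule: the anchor day for the 2100s is Sunday. For year 08: 8÷12 = 0 r 8, and 8÷4 = 2, so 0+8+2 = 10.
Sunday + 10 ≡ Wednesday — that's 2108's doomsday.
In June the doomsday date is Jun 6.
Jun 28 is 22 days after Jun 6; 22 mod 7 = 1, so Wednesday + 1 = Thursday.

Thursday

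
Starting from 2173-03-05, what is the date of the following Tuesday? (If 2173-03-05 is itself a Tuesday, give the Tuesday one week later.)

March 9, 2173

Mar 5, 2173 is a Friday.
From Friday to the next Tuesday is 4 days.
Mar 5, 2173 + 4 = Mar 9, 2173.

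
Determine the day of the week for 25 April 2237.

Doomsday rule: the anchor day for the 2200s is Friday. For year 37: 37÷12 = 3 r 1, and 1÷4 = 0, so 3+1+0 = 4.
Friday + 4 ≡ Tuesday — that's 2237's doomsday.
In April the doomsday date is Apr 4.
Apr 25 is 21 days after Apr 4; 21 mod 7 = 0, so Tuesday + 0 = Tuesday.

Tuesday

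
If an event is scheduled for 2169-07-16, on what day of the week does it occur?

Sunday

Doomsday rule: the anchor day for the 2100s is Sunday. For year 69: 69÷12 = 5 r 9, and 9÷4 = 2, so 5+9+2 = 16.
Sunday + 16 ≡ Tuesday — that's 2169's doomsday.
In July the doomsday date is Jul 11.
Jul 16 is 5 days after Jul 11; 5 mod 7 = 5, so Tuesday + 5 = Sunday.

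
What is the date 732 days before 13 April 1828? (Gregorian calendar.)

April 12, 1826

−366 (one year; includes Feb 29, 1828) → Apr 13, 1827 (366 left).
−13 → Mar 31, 1827 (end of Mar, 31 days; 353 left).
−31 → Feb 28, 1827 (end of Feb, 28 days; 322 left).
−28 → Jan 31, 1827 (end of Jan, 31 days; 294 left).
−31 → Dec 31, 1826 (end of Dec, 31 days; 263 left).
−31 → Nov 30, 1826 (end of Nov, 30 days; 232 left).
−30 → Oct 31, 1826 (end of Oct, 31 days; 202 left).
−31 → Sep 30, 1826 (end of Sep, 30 days; 171 left).
−30 → Aug 31, 1826 (end of Aug, 31 days; 141 left).
−31 → Jul 31, 1826 (end of Jul, 31 days; 110 left).
−31 → Jun 30, 1826 (end of Jun, 30 days; 79 left).
−30 → May 31, 1826 (end of May, 31 days; 49 left).
−31 → Apr 30, 1826 (end of Apr, 30 days; 18 left).
−18 → Apr 12, 1826.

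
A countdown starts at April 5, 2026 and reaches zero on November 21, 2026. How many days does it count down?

Apr 5, 2026 → May 5, 2026: 30 days (April has 30).
May 5, 2026 → Jun 5, 2026: 31 days (May has 31).
Jun 5, 2026 → Jul 5, 2026: 30 days (June has 30).
Jul 5, 2026 → Aug 5, 2026: 31 days (July has 31).
Aug 5, 2026 → Sep 5, 2026: 31 days (August has 31).
Sep 5, 2026 → Oct 5, 2026: 30 days (September has 30).
Oct 5, 2026 → Nov 5, 2026: 31 days (October has 31).
Nov 5, 2026 → Nov 21, 2026: 16 days.
Total: 230 days.

230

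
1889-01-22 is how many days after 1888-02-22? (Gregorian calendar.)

Feb 22, 1888 → Mar 22, 1888: 29 days (February has 29).
Mar 22, 1888 → Apr 22, 1888: 31 days (March has 31).
Apr 22, 1888 → May 22, 1888: 30 days (April has 30).
May 22, 1888 → Jun 22, 1888: 31 days (May has 31).
Jun 22, 1888 → Jul 22, 1888: 30 days (June has 30).
Jul 22, 1888 → Aug 22, 1888: 31 days (July has 31).
Aug 22, 1888 → Sep 22, 1888: 31 days (August has 31).
Sep 22, 1888 → Oct 22, 1888: 30 days (September has 30).
Oct 22, 1888 → Nov 22, 1888: 31 days (October has 31).
Nov 22, 1888 → Dec 22, 1888: 30 days (November has 30).
Dec 22, 1888 → Jan 22, 1889: 31 days.
Total: 335 days.

335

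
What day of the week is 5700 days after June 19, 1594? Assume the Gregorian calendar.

Tuesday

First find the weekday of Jun 19, 1594. Doomsday rule: the anchor day for the 1500s is Wednesday. For year 94: 94÷12 = 7 r 10, and 10÷4 = 2, so 7+10+2 = 19.
Wednesday + 19 ≡ Monday — that's 1594's doomsday.
In June the doomsday date is Jun 6.
Jun 19 is 13 days after Jun 6; 13 mod 7 = 6, so Monday + 6 = Sunday.
5700 mod 7 = 2, so 5700 days after a Sunday is Sunday + 2 = Tuesday.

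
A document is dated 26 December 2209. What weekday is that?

Doomsday rule: the anchor day for the 2200s is Friday. For year 09: 9÷12 = 0 r 9, and 9÷4 = 2, so 0+9+2 = 11.
Friday + 11 ≡ Tuesday — that's 2209's doomsday.
In December the doomsday date is Dec 12.
Dec 26 is 14 days after Dec 12; 14 mod 7 = 0, so Tuesday + 0 = Tuesday.

Tuesday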